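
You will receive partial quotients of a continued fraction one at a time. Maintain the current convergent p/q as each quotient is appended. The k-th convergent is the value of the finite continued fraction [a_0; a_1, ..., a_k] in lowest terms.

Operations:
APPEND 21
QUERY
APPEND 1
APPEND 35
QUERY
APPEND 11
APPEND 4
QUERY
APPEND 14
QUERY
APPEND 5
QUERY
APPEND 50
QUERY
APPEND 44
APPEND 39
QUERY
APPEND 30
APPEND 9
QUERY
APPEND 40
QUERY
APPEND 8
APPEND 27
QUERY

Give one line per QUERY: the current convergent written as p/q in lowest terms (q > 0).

APPEND 21: p_0 = 21·1 + 0 = 21, q_0 = 21·0 + 1 = 1 → 21/1
APPEND 1: p_1 = 1·21 + 1 = 22, q_1 = 1·1 + 0 = 1 → 22/1
APPEND 35: p_2 = 35·22 + 21 = 791, q_2 = 35·1 + 1 = 36 → 791/36
APPEND 11: p_3 = 11·791 + 22 = 8723, q_3 = 11·36 + 1 = 397 → 8723/397
APPEND 4: p_4 = 4·8723 + 791 = 35683, q_4 = 4·397 + 36 = 1624 → 35683/1624
APPEND 14: p_5 = 14·35683 + 8723 = 508285, q_5 = 14·1624 + 397 = 23133 → 508285/23133
APPEND 5: p_6 = 5·508285 + 35683 = 2577108, q_6 = 5·23133 + 1624 = 117289 → 2577108/117289
APPEND 50: p_7 = 50·2577108 + 508285 = 129363685, q_7 = 50·117289 + 23133 = 5887583 → 129363685/5887583
APPEND 44: p_8 = 44·129363685 + 2577108 = 5694579248, q_8 = 44·5887583 + 117289 = 259170941 → 5694579248/259170941
APPEND 39: p_9 = 39·5694579248 + 129363685 = 222217954357, q_9 = 39·259170941 + 5887583 = 10113554282 → 222217954357/10113554282
APPEND 30: p_10 = 30·222217954357 + 5694579248 = 6672233209958, q_10 = 30·10113554282 + 259170941 = 303665799401 → 6672233209958/303665799401
APPEND 9: p_11 = 9·6672233209958 + 222217954357 = 60272316843979, q_11 = 9·303665799401 + 10113554282 = 2743105748891 → 60272316843979/2743105748891
APPEND 40: p_12 = 40·60272316843979 + 6672233209958 = 2417564906969118, q_12 = 40·2743105748891 + 303665799401 = 110027895755041 → 2417564906969118/110027895755041
APPEND 8: p_13 = 8·2417564906969118 + 60272316843979 = 19400791572596923, q_13 = 8·110027895755041 + 2743105748891 = 882966271789219 → 19400791572596923/882966271789219
APPEND 27: p_14 = 27·19400791572596923 + 2417564906969118 = 526238937367086039, q_14 = 27·882966271789219 + 110027895755041 = 23950117234063954 → 526238937367086039/23950117234063954

21/1
791/36
35683/1624
508285/23133
2577108/117289
129363685/5887583
222217954357/10113554282
60272316843979/2743105748891
2417564906969118/110027895755041
526238937367086039/23950117234063954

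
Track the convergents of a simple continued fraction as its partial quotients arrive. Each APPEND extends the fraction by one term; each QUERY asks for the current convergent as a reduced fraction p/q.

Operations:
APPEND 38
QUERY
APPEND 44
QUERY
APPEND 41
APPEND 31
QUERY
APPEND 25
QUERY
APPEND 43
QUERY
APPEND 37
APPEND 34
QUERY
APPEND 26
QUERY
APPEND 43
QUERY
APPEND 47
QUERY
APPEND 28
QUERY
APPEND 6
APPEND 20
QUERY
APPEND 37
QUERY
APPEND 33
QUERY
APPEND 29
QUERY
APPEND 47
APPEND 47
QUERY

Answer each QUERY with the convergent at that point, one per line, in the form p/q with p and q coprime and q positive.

APPEND 38: p_0 = 38·1 + 0 = 38, q_0 = 38·0 + 1 = 1 → 38/1
APPEND 44: p_1 = 44·38 + 1 = 1673, q_1 = 44·1 + 0 = 44 → 1673/44
APPEND 41: p_2 = 41·1673 + 38 = 68631, q_2 = 41·44 + 1 = 1805 → 68631/1805
APPEND 31: p_3 = 31·68631 + 1673 = 2129234, q_3 = 31·1805 + 44 = 55999 → 2129234/55999
APPEND 25: p_4 = 25·2129234 + 68631 = 53299481, q_4 = 25·55999 + 1805 = 1401780 → 53299481/1401780
APPEND 43: p_5 = 43·53299481 + 2129234 = 2294006917, q_5 = 43·1401780 + 55999 = 60332539 → 2294006917/60332539
APPEND 37: p_6 = 37·2294006917 + 53299481 = 84931555410, q_6 = 37·60332539 + 1401780 = 2233705723 → 84931555410/2233705723
APPEND 34: p_7 = 34·84931555410 + 2294006917 = 2889966890857, q_7 = 34·2233705723 + 60332539 = 76006327121 → 2889966890857/76006327121
APPEND 26: p_8 = 26·2889966890857 + 84931555410 = 75224070717692, q_8 = 26·76006327121 + 2233705723 = 1978398210869 → 75224070717692/1978398210869
APPEND 43: p_9 = 43·75224070717692 + 2889966890857 = 3237525007751613, q_9 = 43·1978398210869 + 76006327121 = 85147129394488 → 3237525007751613/85147129394488
APPEND 47: p_10 = 47·3237525007751613 + 75224070717692 = 152238899435043503, q_10 = 47·85147129394488 + 1978398210869 = 4003893479751805 → 152238899435043503/4003893479751805
APPEND 28: p_11 = 28·152238899435043503 + 3237525007751613 = 4265926709188969697, q_11 = 28·4003893479751805 + 85147129394488 = 112194164562445028 → 4265926709188969697/112194164562445028
APPEND 6: p_12 = 6·4265926709188969697 + 152238899435043503 = 25747799154568861685, q_12 = 6·112194164562445028 + 4003893479751805 = 677168880854421973 → 25747799154568861685/677168880854421973
APPEND 20: p_13 = 20·25747799154568861685 + 4265926709188969697 = 519221909800566203397, q_13 = 20·677168880854421973 + 112194164562445028 = 13655571781650884488 → 519221909800566203397/13655571781650884488
APPEND 37: p_14 = 37·519221909800566203397 + 25747799154568861685 = 19236958461775518387374, q_14 = 37·13655571781650884488 + 677168880854421973 = 505933324801937148029 → 19236958461775518387374/505933324801937148029
APPEND 33: p_15 = 33·19236958461775518387374 + 519221909800566203397 = 635338851148392672986739, q_15 = 33·505933324801937148029 + 13655571781650884488 = 16709455290245576769445 → 635338851148392672986739/16709455290245576769445
APPEND 29: p_16 = 29·635338851148392672986739 + 19236958461775518387374 = 18444063641765163035002805, q_16 = 29·16709455290245576769445 + 505933324801937148029 = 485080136741923663461934 → 18444063641765163035002805/485080136741923663461934
APPEND 47: p_17 = 47·18444063641765163035002805 + 635338851148392672986739 = 867506330014111055318118574, q_17 = 47·485080136741923663461934 + 16709455290245576769445 = 22815475882160657759480343 → 867506330014111055318118574/22815475882160657759480343
APPEND 47: p_18 = 47·867506330014111055318118574 + 18444063641765163035002805 = 40791241574304984762986575783, q_18 = 47·22815475882160657759480343 + 485080136741923663461934 = 1072812446598292838359038055 → 40791241574304984762986575783/1072812446598292838359038055

38/1
1673/44
2129234/55999
53299481/1401780
2294006917/60332539
2889966890857/76006327121
75224070717692/1978398210869
3237525007751613/85147129394488
152238899435043503/4003893479751805
4265926709188969697/112194164562445028
519221909800566203397/13655571781650884488
19236958461775518387374/505933324801937148029
635338851148392672986739/16709455290245576769445
18444063641765163035002805/485080136741923663461934
40791241574304984762986575783/1072812446598292838359038055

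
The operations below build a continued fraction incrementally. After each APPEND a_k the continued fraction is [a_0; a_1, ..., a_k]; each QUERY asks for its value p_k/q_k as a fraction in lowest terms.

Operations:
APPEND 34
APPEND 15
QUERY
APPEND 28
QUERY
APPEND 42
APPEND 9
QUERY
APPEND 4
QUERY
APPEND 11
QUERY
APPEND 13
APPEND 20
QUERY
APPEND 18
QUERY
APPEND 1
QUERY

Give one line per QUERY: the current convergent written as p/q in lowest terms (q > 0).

APPEND 34: p_0 = 34·1 + 0 = 34, q_0 = 34·0 + 1 = 1 → 34/1
APPEND 15: p_1 = 15·34 + 1 = 511, q_1 = 15·1 + 0 = 15 → 511/15
APPEND 28: p_2 = 28·511 + 34 = 14342, q_2 = 28·15 + 1 = 421 → 14342/421
APPEND 42: p_3 = 42·14342 + 511 = 602875, q_3 = 42·421 + 15 = 17697 → 602875/17697
APPEND 9: p_4 = 9·602875 + 14342 = 5440217, q_4 = 9·17697 + 421 = 159694 → 5440217/159694
APPEND 4: p_5 = 4·5440217 + 602875 = 22363743, q_5 = 4·159694 + 17697 = 656473 → 22363743/656473
APPEND 11: p_6 = 11·22363743 + 5440217 = 251441390, q_6 = 11·656473 + 159694 = 7380897 → 251441390/7380897
APPEND 13: p_7 = 13·251441390 + 22363743 = 3291101813, q_7 = 13·7380897 + 656473 = 96608134 → 3291101813/96608134
APPEND 20: p_8 = 20·3291101813 + 251441390 = 66073477650, q_8 = 20·96608134 + 7380897 = 1939543577 → 66073477650/1939543577
APPEND 18: p_9 = 18·66073477650 + 3291101813 = 1192613699513, q_9 = 18·1939543577 + 96608134 = 35008392520 → 1192613699513/35008392520
APPEND 1: p_10 = 1·1192613699513 + 66073477650 = 1258687177163, q_10 = 1·35008392520 + 1939543577 = 36947936097 → 1258687177163/36947936097

511/15
14342/421
5440217/159694
22363743/656473
251441390/7380897
66073477650/1939543577
1192613699513/35008392520
1258687177163/36947936097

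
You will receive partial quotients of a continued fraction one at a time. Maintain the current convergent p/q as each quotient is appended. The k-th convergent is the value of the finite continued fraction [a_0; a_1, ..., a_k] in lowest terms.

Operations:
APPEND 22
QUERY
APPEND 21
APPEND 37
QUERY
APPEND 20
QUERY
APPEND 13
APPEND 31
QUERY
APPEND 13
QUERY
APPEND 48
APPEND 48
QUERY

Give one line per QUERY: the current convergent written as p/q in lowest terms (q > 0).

22/1
17153/778
343523/15581
139315035/6318842
1815578407/82348277
4191595349815/190116082901

APPEND 22: p_0 = 22·1 + 0 = 22, q_0 = 22·0 + 1 = 1 → 22/1
APPEND 21: p_1 = 21·22 + 1 = 463, q_1 = 21·1 + 0 = 21 → 463/21
APPEND 37: p_2 = 37·463 + 22 = 17153, q_2 = 37·21 + 1 = 778 → 17153/778
APPEND 20: p_3 = 20·17153 + 463 = 343523, q_3 = 20·778 + 21 = 15581 → 343523/15581
APPEND 13: p_4 = 13·343523 + 17153 = 4482952, q_4 = 13·15581 + 778 = 203331 → 4482952/203331
APPEND 31: p_5 = 31·4482952 + 343523 = 139315035, q_5 = 31·203331 + 15581 = 6318842 → 139315035/6318842
APPEND 13: p_6 = 13·139315035 + 4482952 = 1815578407, q_6 = 13·6318842 + 203331 = 82348277 → 1815578407/82348277
APPEND 48: p_7 = 48·1815578407 + 139315035 = 87287078571, q_7 = 48·82348277 + 6318842 = 3959036138 → 87287078571/3959036138
APPEND 48: p_8 = 48·87287078571 + 1815578407 = 4191595349815, q_8 = 48·3959036138 + 82348277 = 190116082901 → 4191595349815/190116082901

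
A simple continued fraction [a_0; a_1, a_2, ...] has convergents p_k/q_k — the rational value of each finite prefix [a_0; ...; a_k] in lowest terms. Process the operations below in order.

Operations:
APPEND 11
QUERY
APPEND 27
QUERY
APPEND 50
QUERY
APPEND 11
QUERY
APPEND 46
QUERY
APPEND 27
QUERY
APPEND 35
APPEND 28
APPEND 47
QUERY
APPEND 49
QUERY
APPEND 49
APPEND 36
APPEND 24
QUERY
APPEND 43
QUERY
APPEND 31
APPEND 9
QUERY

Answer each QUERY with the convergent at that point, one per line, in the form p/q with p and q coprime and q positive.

APPEND 11: p_0 = 11·1 + 0 = 11, q_0 = 11·0 + 1 = 1 → 11/1
APPEND 27: p_1 = 27·11 + 1 = 298, q_1 = 27·1 + 0 = 27 → 298/27
APPEND 50: p_2 = 50·298 + 11 = 14911, q_2 = 50·27 + 1 = 1351 → 14911/1351
APPEND 11: p_3 = 11·14911 + 298 = 164319, q_3 = 11·1351 + 27 = 14888 → 164319/14888
APPEND 46: p_4 = 46·164319 + 14911 = 7573585, q_4 = 46·14888 + 1351 = 686199 → 7573585/686199
APPEND 27: p_5 = 27·7573585 + 164319 = 204651114, q_5 = 27·686199 + 14888 = 18542261 → 204651114/18542261
APPEND 35: p_6 = 35·204651114 + 7573585 = 7170362575, q_6 = 35·18542261 + 686199 = 649665334 → 7170362575/649665334
APPEND 28: p_7 = 28·7170362575 + 204651114 = 200974803214, q_7 = 28·649665334 + 18542261 = 18209171613 → 200974803214/18209171613
APPEND 47: p_8 = 47·200974803214 + 7170362575 = 9452986113633, q_8 = 47·18209171613 + 649665334 = 856480731145 → 9452986113633/856480731145
APPEND 49: p_9 = 49·9452986113633 + 200974803214 = 463397294371231, q_9 = 49·856480731145 + 18209171613 = 41985764997718 → 463397294371231/41985764997718
APPEND 49: p_10 = 49·463397294371231 + 9452986113633 = 22715920410303952, q_10 = 49·41985764997718 + 856480731145 = 2058158965619327 → 22715920410303952/2058158965619327
APPEND 36: p_11 = 36·22715920410303952 + 463397294371231 = 818236532065313503, q_11 = 36·2058158965619327 + 41985764997718 = 74135708527293490 → 818236532065313503/74135708527293490
APPEND 24: p_12 = 24·818236532065313503 + 22715920410303952 = 19660392689977828024, q_12 = 24·74135708527293490 + 2058158965619327 = 1781315163620663087 → 19660392689977828024/1781315163620663087
APPEND 43: p_13 = 43·19660392689977828024 + 818236532065313503 = 846215122201111918535, q_13 = 43·1781315163620663087 + 74135708527293490 = 76670687744215806231 → 846215122201111918535/76670687744215806231
APPEND 31: p_14 = 31·846215122201111918535 + 19660392689977828024 = 26252329180924447302609, q_14 = 31·76670687744215806231 + 1781315163620663087 = 2378572635234310656248 → 26252329180924447302609/2378572635234310656248
APPEND 9: p_15 = 9·26252329180924447302609 + 846215122201111918535 = 237117177750521137642016, q_15 = 9·2378572635234310656248 + 76670687744215806231 = 21483824404853011712463 → 237117177750521137642016/21483824404853011712463

11/1
298/27
14911/1351
164319/14888
7573585/686199
204651114/18542261
9452986113633/856480731145
463397294371231/41985764997718
19660392689977828024/1781315163620663087
846215122201111918535/76670687744215806231
237117177750521137642016/21483824404853011712463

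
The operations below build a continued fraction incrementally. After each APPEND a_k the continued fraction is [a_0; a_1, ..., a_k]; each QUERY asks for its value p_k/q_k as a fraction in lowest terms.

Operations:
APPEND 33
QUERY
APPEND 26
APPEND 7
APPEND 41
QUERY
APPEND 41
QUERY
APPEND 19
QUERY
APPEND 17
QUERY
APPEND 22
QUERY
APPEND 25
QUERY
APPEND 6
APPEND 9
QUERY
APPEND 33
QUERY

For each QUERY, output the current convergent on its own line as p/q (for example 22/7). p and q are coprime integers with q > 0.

33/1
248745/7529
10204591/308872
194135974/5876097
3310516149/100202521
73025491252/2210331559
1828947797449/55358491496
101249358280963/3064610016311
3352275535547725/101466491818798

APPEND 33: p_0 = 33·1 + 0 = 33, q_0 = 33·0 + 1 = 1 → 33/1
APPEND 26: p_1 = 26·33 + 1 = 859, q_1 = 26·1 + 0 = 26 → 859/26
APPEND 7: p_2 = 7·859 + 33 = 6046, q_2 = 7·26 + 1 = 183 → 6046/183
APPEND 41: p_3 = 41·6046 + 859 = 248745, q_3 = 41·183 + 26 = 7529 → 248745/7529
APPEND 41: p_4 = 41·248745 + 6046 = 10204591, q_4 = 41·7529 + 183 = 308872 → 10204591/308872
APPEND 19: p_5 = 19·10204591 + 248745 = 194135974, q_5 = 19·308872 + 7529 = 5876097 → 194135974/5876097
APPEND 17: p_6 = 17·194135974 + 10204591 = 3310516149, q_6 = 17·5876097 + 308872 = 100202521 → 3310516149/100202521
APPEND 22: p_7 = 22·3310516149 + 194135974 = 73025491252, q_7 = 22·100202521 + 5876097 = 2210331559 → 73025491252/2210331559
APPEND 25: p_8 = 25·73025491252 + 3310516149 = 1828947797449, q_8 = 25·2210331559 + 100202521 = 55358491496 → 1828947797449/55358491496
APPEND 6: p_9 = 6·1828947797449 + 73025491252 = 11046712275946, q_9 = 6·55358491496 + 2210331559 = 334361280535 → 11046712275946/334361280535
APPEND 9: p_10 = 9·11046712275946 + 1828947797449 = 101249358280963, q_10 = 9·334361280535 + 55358491496 = 3064610016311 → 101249358280963/3064610016311
APPEND 33: p_11 = 33·101249358280963 + 11046712275946 = 3352275535547725, q_11 = 33·3064610016311 + 334361280535 = 101466491818798 → 3352275535547725/101466491818798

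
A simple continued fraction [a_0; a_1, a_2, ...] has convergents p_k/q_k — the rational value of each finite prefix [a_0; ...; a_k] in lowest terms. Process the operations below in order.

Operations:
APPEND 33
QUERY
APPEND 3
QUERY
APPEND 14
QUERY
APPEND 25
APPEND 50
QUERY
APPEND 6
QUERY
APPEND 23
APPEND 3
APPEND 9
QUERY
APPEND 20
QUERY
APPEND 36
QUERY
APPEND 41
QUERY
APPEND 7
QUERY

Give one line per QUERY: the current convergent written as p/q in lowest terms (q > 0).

33/1
100/3
1433/43
1797683/53943
10822023/324736
7117116143/213563012
143105257519/4294153589
5158906386827/154803092216
211658267117426/6351220934445
1486766776208809/44613349633331

APPEND 33: p_0 = 33·1 + 0 = 33, q_0 = 33·0 + 1 = 1 → 33/1
APPEND 3: p_1 = 3·33 + 1 = 100, q_1 = 3·1 + 0 = 3 → 100/3
APPEND 14: p_2 = 14·100 + 33 = 1433, q_2 = 14·3 + 1 = 43 → 1433/43
APPEND 25: p_3 = 25·1433 + 100 = 35925, q_3 = 25·43 + 3 = 1078 → 35925/1078
APPEND 50: p_4 = 50·35925 + 1433 = 1797683, q_4 = 50·1078 + 43 = 53943 → 1797683/53943
APPEND 6: p_5 = 6·1797683 + 35925 = 10822023, q_5 = 6·53943 + 1078 = 324736 → 10822023/324736
APPEND 23: p_6 = 23·10822023 + 1797683 = 250704212, q_6 = 23·324736 + 53943 = 7522871 → 250704212/7522871
APPEND 3: p_7 = 3·250704212 + 10822023 = 762934659, q_7 = 3·7522871 + 324736 = 22893349 → 762934659/22893349
APPEND 9: p_8 = 9·762934659 + 250704212 = 7117116143, q_8 = 9·22893349 + 7522871 = 213563012 → 7117116143/213563012
APPEND 20: p_9 = 20·7117116143 + 762934659 = 143105257519, q_9 = 20·213563012 + 22893349 = 4294153589 → 143105257519/4294153589
APPEND 36: p_10 = 36·143105257519 + 7117116143 = 5158906386827, q_10 = 36·4294153589 + 213563012 = 154803092216 → 5158906386827/154803092216
APPEND 41: p_11 = 41·5158906386827 + 143105257519 = 211658267117426, q_11 = 41·154803092216 + 4294153589 = 6351220934445 → 211658267117426/6351220934445
APPEND 7: p_12 = 7·211658267117426 + 5158906386827 = 1486766776208809, q_12 = 7·6351220934445 + 154803092216 = 44613349633331 → 1486766776208809/44613349633331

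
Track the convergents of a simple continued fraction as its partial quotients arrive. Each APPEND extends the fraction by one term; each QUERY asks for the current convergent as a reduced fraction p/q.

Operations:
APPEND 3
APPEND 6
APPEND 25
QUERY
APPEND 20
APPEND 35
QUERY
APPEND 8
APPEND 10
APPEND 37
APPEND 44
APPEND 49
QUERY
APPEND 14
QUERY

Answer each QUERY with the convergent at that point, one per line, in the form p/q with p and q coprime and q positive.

478/151
335743/106061
2185216764945/690308585156
30637610307259/9678401595229

APPEND 3: p_0 = 3·1 + 0 = 3, q_0 = 3·0 + 1 = 1 → 3/1
APPEND 6: p_1 = 6·3 + 1 = 19, q_1 = 6·1 + 0 = 6 → 19/6
APPEND 25: p_2 = 25·19 + 3 = 478, q_2 = 25·6 + 1 = 151 → 478/151
APPEND 20: p_3 = 20·478 + 19 = 9579, q_3 = 20·151 + 6 = 3026 → 9579/3026
APPEND 35: p_4 = 35·9579 + 478 = 335743, q_4 = 35·3026 + 151 = 106061 → 335743/106061
APPEND 8: p_5 = 8·335743 + 9579 = 2695523, q_5 = 8·106061 + 3026 = 851514 → 2695523/851514
APPEND 10: p_6 = 10·2695523 + 335743 = 27290973, q_6 = 10·851514 + 106061 = 8621201 → 27290973/8621201
APPEND 37: p_7 = 37·27290973 + 2695523 = 1012461524, q_7 = 37·8621201 + 851514 = 319835951 → 1012461524/319835951
APPEND 44: p_8 = 44·1012461524 + 27290973 = 44575598029, q_8 = 44·319835951 + 8621201 = 14081403045 → 44575598029/14081403045
APPEND 49: p_9 = 49·44575598029 + 1012461524 = 2185216764945, q_9 = 49·14081403045 + 319835951 = 690308585156 → 2185216764945/690308585156
APPEND 14: p_10 = 14·2185216764945 + 44575598029 = 30637610307259, q_10 = 14·690308585156 + 14081403045 = 9678401595229 → 30637610307259/9678401595229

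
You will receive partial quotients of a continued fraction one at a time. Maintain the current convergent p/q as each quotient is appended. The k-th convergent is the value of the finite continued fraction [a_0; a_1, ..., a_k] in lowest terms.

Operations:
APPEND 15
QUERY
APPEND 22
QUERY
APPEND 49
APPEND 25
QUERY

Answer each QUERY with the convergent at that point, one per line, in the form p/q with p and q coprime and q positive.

15/1
331/22
406181/26997

APPEND 15: p_0 = 15·1 + 0 = 15, q_0 = 15·0 + 1 = 1 → 15/1
APPEND 22: p_1 = 22·15 + 1 = 331, q_1 = 22·1 + 0 = 22 → 331/22
APPEND 49: p_2 = 49·331 + 15 = 16234, q_2 = 49·22 + 1 = 1079 → 16234/1079
APPEND 25: p_3 = 25·16234 + 331 = 406181, q_3 = 25·1079 + 22 = 26997 → 406181/26997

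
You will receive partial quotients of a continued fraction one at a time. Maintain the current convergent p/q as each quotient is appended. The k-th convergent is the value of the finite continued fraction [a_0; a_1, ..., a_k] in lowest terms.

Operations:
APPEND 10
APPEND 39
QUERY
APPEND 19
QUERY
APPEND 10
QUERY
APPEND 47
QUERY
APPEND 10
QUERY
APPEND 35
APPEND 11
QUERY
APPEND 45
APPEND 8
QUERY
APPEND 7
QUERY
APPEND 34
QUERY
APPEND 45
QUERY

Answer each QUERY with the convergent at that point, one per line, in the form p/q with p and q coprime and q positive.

391/39
7439/742
74781/7459
3522146/351315
35296241/3520609
13663092632/1362819539
4942287564800/492966434619
35212091012621/3512215494218
1202153381993914/119908293238031
54132114280738751/5399385411205613

APPEND 10: p_0 = 10·1 + 0 = 10, q_0 = 10·0 + 1 = 1 → 10/1
APPEND 39: p_1 = 39·10 + 1 = 391, q_1 = 39·1 + 0 = 39 → 391/39
APPEND 19: p_2 = 19·391 + 10 = 7439, q_2 = 19·39 + 1 = 742 → 7439/742
APPEND 10: p_3 = 10·7439 + 391 = 74781, q_3 = 10·742 + 39 = 7459 → 74781/7459
APPEND 47: p_4 = 47·74781 + 7439 = 3522146, q_4 = 47·7459 + 742 = 351315 → 3522146/351315
APPEND 10: p_5 = 10·3522146 + 74781 = 35296241, q_5 = 10·351315 + 7459 = 3520609 → 35296241/3520609
APPEND 35: p_6 = 35·35296241 + 3522146 = 1238890581, q_6 = 35·3520609 + 351315 = 123572630 → 1238890581/123572630
APPEND 11: p_7 = 11·1238890581 + 35296241 = 13663092632, q_7 = 11·123572630 + 3520609 = 1362819539 → 13663092632/1362819539
APPEND 45: p_8 = 45·13663092632 + 1238890581 = 616078059021, q_8 = 45·1362819539 + 123572630 = 61450451885 → 616078059021/61450451885
APPEND 8: p_9 = 8·616078059021 + 13663092632 = 4942287564800, q_9 = 8·61450451885 + 1362819539 = 492966434619 → 4942287564800/492966434619
APPEND 7: p_10 = 7·4942287564800 + 616078059021 = 35212091012621, q_10 = 7·492966434619 + 61450451885 = 3512215494218 → 35212091012621/3512215494218
APPEND 34: p_11 = 34·35212091012621 + 4942287564800 = 1202153381993914, q_11 = 34·3512215494218 + 492966434619 = 119908293238031 → 1202153381993914/119908293238031
APPEND 45: p_12 = 45·1202153381993914 + 35212091012621 = 54132114280738751, q_12 = 45·119908293238031 + 3512215494218 = 5399385411205613 → 54132114280738751/5399385411205613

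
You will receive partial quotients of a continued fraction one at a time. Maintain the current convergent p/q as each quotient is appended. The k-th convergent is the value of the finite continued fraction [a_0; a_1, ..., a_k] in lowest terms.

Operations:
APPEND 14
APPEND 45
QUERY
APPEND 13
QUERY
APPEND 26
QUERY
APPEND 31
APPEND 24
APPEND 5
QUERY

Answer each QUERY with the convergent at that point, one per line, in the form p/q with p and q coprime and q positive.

631/45
8217/586
214273/15281
805803645/57466342

APPEND 14: p_0 = 14·1 + 0 = 14, q_0 = 14·0 + 1 = 1 → 14/1
APPEND 45: p_1 = 45·14 + 1 = 631, q_1 = 45·1 + 0 = 45 → 631/45
APPEND 13: p_2 = 13·631 + 14 = 8217, q_2 = 13·45 + 1 = 586 → 8217/586
APPEND 26: p_3 = 26·8217 + 631 = 214273, q_3 = 26·586 + 45 = 15281 → 214273/15281
APPEND 31: p_4 = 31·214273 + 8217 = 6650680, q_4 = 31·15281 + 586 = 474297 → 6650680/474297
APPEND 24: p_5 = 24·6650680 + 214273 = 159830593, q_5 = 24·474297 + 15281 = 11398409 → 159830593/11398409
APPEND 5: p_6 = 5·159830593 + 6650680 = 805803645, q_6 = 5·11398409 + 474297 = 57466342 → 805803645/57466342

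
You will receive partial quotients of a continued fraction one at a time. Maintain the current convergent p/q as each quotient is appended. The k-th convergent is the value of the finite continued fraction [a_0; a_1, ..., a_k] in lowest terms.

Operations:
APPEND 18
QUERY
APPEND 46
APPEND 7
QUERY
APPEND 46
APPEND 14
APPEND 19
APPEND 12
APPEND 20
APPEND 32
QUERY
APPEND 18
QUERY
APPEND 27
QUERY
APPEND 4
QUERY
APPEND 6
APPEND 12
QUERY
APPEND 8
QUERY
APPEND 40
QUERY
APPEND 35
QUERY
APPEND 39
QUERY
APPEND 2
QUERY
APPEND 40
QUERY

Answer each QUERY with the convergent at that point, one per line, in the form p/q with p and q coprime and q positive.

APPEND 18: p_0 = 18·1 + 0 = 18, q_0 = 18·0 + 1 = 1 → 18/1
APPEND 46: p_1 = 46·18 + 1 = 829, q_1 = 46·1 + 0 = 46 → 829/46
APPEND 7: p_2 = 7·829 + 18 = 5821, q_2 = 7·46 + 1 = 323 → 5821/323
APPEND 46: p_3 = 46·5821 + 829 = 268595, q_3 = 46·323 + 46 = 14904 → 268595/14904
APPEND 14: p_4 = 14·268595 + 5821 = 3766151, q_4 = 14·14904 + 323 = 208979 → 3766151/208979
APPEND 19: p_5 = 19·3766151 + 268595 = 71825464, q_5 = 19·208979 + 14904 = 3985505 → 71825464/3985505
APPEND 12: p_6 = 12·71825464 + 3766151 = 865671719, q_6 = 12·3985505 + 208979 = 48035039 → 865671719/48035039
APPEND 20: p_7 = 20·865671719 + 71825464 = 17385259844, q_7 = 20·48035039 + 3985505 = 964686285 → 17385259844/964686285
APPEND 32: p_8 = 32·17385259844 + 865671719 = 557193986727, q_8 = 32·964686285 + 48035039 = 30917996159 → 557193986727/30917996159
APPEND 18: p_9 = 18·557193986727 + 17385259844 = 10046877020930, q_9 = 18·30917996159 + 964686285 = 557488617147 → 10046877020930/557488617147
APPEND 27: p_10 = 27·10046877020930 + 557193986727 = 271822873551837, q_10 = 27·557488617147 + 30917996159 = 15083110659128 → 271822873551837/15083110659128
APPEND 4: p_11 = 4·271822873551837 + 10046877020930 = 1097338371228278, q_11 = 4·15083110659128 + 557488617147 = 60889931253659 → 1097338371228278/60889931253659
APPEND 6: p_12 = 6·1097338371228278 + 271822873551837 = 6855853100921505, q_12 = 6·60889931253659 + 15083110659128 = 380422698181082 → 6855853100921505/380422698181082
APPEND 12: p_13 = 12·6855853100921505 + 1097338371228278 = 83367575582286338, q_13 = 12·380422698181082 + 60889931253659 = 4625962309426643 → 83367575582286338/4625962309426643
APPEND 8: p_14 = 8·83367575582286338 + 6855853100921505 = 673796457759212209, q_14 = 8·4625962309426643 + 380422698181082 = 37388121173594226 → 673796457759212209/37388121173594226
APPEND 40: p_15 = 40·673796457759212209 + 83367575582286338 = 27035225885950774698, q_15 = 40·37388121173594226 + 4625962309426643 = 1500150809253195683 → 27035225885950774698/1500150809253195683
APPEND 35: p_16 = 35·27035225885950774698 + 673796457759212209 = 946906702466036326639, q_16 = 35·1500150809253195683 + 37388121173594226 = 52542666445035443131 → 946906702466036326639/52542666445035443131
APPEND 39: p_17 = 39·946906702466036326639 + 27035225885950774698 = 36956396622061367513619, q_17 = 39·52542666445035443131 + 1500150809253195683 = 2050664142165635477792 → 36956396622061367513619/2050664142165635477792
APPEND 2: p_18 = 2·36956396622061367513619 + 946906702466036326639 = 74859699946588771353877, q_18 = 2·2050664142165635477792 + 52542666445035443131 = 4153870950776306398715 → 74859699946588771353877/4153870950776306398715
APPEND 40: p_19 = 40·74859699946588771353877 + 36956396622061367513619 = 3031344394485612221668699, q_19 = 40·4153870950776306398715 + 2050664142165635477792 = 168205502173217891426392 → 3031344394485612221668699/168205502173217891426392

18/1
5821/323
557193986727/30917996159
10046877020930/557488617147
271822873551837/15083110659128
1097338371228278/60889931253659
83367575582286338/4625962309426643
673796457759212209/37388121173594226
27035225885950774698/1500150809253195683
946906702466036326639/52542666445035443131
36956396622061367513619/2050664142165635477792
74859699946588771353877/4153870950776306398715
3031344394485612221668699/168205502173217891426392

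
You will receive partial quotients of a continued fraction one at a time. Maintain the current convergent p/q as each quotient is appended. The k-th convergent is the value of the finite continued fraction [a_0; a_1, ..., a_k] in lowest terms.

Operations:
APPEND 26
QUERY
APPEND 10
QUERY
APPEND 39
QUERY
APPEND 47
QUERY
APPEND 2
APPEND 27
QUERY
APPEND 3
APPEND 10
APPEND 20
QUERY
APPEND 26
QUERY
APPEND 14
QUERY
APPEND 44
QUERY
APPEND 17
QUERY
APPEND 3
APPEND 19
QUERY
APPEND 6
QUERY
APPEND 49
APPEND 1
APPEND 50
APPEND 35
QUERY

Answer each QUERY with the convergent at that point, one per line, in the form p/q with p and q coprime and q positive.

APPEND 26: p_0 = 26·1 + 0 = 26, q_0 = 26·0 + 1 = 1 → 26/1
APPEND 10: p_1 = 10·26 + 1 = 261, q_1 = 10·1 + 0 = 10 → 261/10
APPEND 39: p_2 = 39·261 + 26 = 10205, q_2 = 39·10 + 1 = 391 → 10205/391
APPEND 47: p_3 = 47·10205 + 261 = 479896, q_3 = 47·391 + 10 = 18387 → 479896/18387
APPEND 2: p_4 = 2·479896 + 10205 = 969997, q_4 = 2·18387 + 391 = 37165 → 969997/37165
APPEND 27: p_5 = 27·969997 + 479896 = 26669815, q_5 = 27·37165 + 18387 = 1021842 → 26669815/1021842
APPEND 3: p_6 = 3·26669815 + 969997 = 80979442, q_6 = 3·1021842 + 37165 = 3102691 → 80979442/3102691
APPEND 10: p_7 = 10·80979442 + 26669815 = 836464235, q_7 = 10·3102691 + 1021842 = 32048752 → 836464235/32048752
APPEND 20: p_8 = 20·836464235 + 80979442 = 16810264142, q_8 = 20·32048752 + 3102691 = 644077731 → 16810264142/644077731
APPEND 26: p_9 = 26·16810264142 + 836464235 = 437903331927, q_9 = 26·644077731 + 32048752 = 16778069758 → 437903331927/16778069758
APPEND 14: p_10 = 14·437903331927 + 16810264142 = 6147456911120, q_10 = 14·16778069758 + 644077731 = 235537054343 → 6147456911120/235537054343
APPEND 44: p_11 = 44·6147456911120 + 437903331927 = 270926007421207, q_11 = 44·235537054343 + 16778069758 = 10380408460850 → 270926007421207/10380408460850
APPEND 17: p_12 = 17·270926007421207 + 6147456911120 = 4611889583071639, q_12 = 17·10380408460850 + 235537054343 = 176702480888793 → 4611889583071639/176702480888793
APPEND 3: p_13 = 3·4611889583071639 + 270926007421207 = 14106594756636124, q_13 = 3·176702480888793 + 10380408460850 = 540487851127229 → 14106594756636124/540487851127229
APPEND 19: p_14 = 19·14106594756636124 + 4611889583071639 = 272637189959157995, q_14 = 19·540487851127229 + 176702480888793 = 10445971652306144 → 272637189959157995/10445971652306144
APPEND 6: p_15 = 6·272637189959157995 + 14106594756636124 = 1649929734511584094, q_15 = 6·10445971652306144 + 540487851127229 = 63216317764964093 → 1649929734511584094/63216317764964093
APPEND 49: p_16 = 49·1649929734511584094 + 272637189959157995 = 81119194181026778601, q_16 = 49·63216317764964093 + 10445971652306144 = 3108045542135546701 → 81119194181026778601/3108045542135546701
APPEND 1: p_17 = 1·81119194181026778601 + 1649929734511584094 = 82769123915538362695, q_17 = 1·3108045542135546701 + 63216317764964093 = 3171261859900510794 → 82769123915538362695/3171261859900510794
APPEND 50: p_18 = 50·82769123915538362695 + 81119194181026778601 = 4219575389957944913351, q_18 = 50·3171261859900510794 + 3108045542135546701 = 161671138537161086401 → 4219575389957944913351/161671138537161086401
APPEND 35: p_19 = 35·4219575389957944913351 + 82769123915538362695 = 147767907772443610329980, q_19 = 35·161671138537161086401 + 3171261859900510794 = 5661661110660538534829 → 147767907772443610329980/5661661110660538534829

26/1
261/10
10205/391
479896/18387
26669815/1021842
16810264142/644077731
437903331927/16778069758
6147456911120/235537054343
270926007421207/10380408460850
4611889583071639/176702480888793
272637189959157995/10445971652306144
1649929734511584094/63216317764964093
147767907772443610329980/5661661110660538534829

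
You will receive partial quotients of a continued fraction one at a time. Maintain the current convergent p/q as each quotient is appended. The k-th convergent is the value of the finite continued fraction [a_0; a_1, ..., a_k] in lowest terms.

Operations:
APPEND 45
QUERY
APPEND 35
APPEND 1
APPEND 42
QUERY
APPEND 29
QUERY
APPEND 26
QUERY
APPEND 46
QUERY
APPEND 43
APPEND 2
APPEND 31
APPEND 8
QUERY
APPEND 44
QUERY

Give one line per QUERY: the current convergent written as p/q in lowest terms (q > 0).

APPEND 45: p_0 = 45·1 + 0 = 45, q_0 = 45·0 + 1 = 1 → 45/1
APPEND 35: p_1 = 35·45 + 1 = 1576, q_1 = 35·1 + 0 = 35 → 1576/35
APPEND 1: p_2 = 1·1576 + 45 = 1621, q_2 = 1·35 + 1 = 36 → 1621/36
APPEND 42: p_3 = 42·1621 + 1576 = 69658, q_3 = 42·36 + 35 = 1547 → 69658/1547
APPEND 29: p_4 = 29·69658 + 1621 = 2021703, q_4 = 29·1547 + 36 = 44899 → 2021703/44899
APPEND 26: p_5 = 26·2021703 + 69658 = 52633936, q_5 = 26·44899 + 1547 = 1168921 → 52633936/1168921
APPEND 46: p_6 = 46·52633936 + 2021703 = 2423182759, q_6 = 46·1168921 + 44899 = 53815265 → 2423182759/53815265
APPEND 43: p_7 = 43·2423182759 + 52633936 = 104249492573, q_7 = 43·53815265 + 1168921 = 2315225316 → 104249492573/2315225316
APPEND 2: p_8 = 2·104249492573 + 2423182759 = 210922167905, q_8 = 2·2315225316 + 53815265 = 4684265897 → 210922167905/4684265897
APPEND 31: p_9 = 31·210922167905 + 104249492573 = 6642836697628, q_9 = 31·4684265897 + 2315225316 = 147527468123 → 6642836697628/147527468123
APPEND 8: p_10 = 8·6642836697628 + 210922167905 = 53353615748929, q_10 = 8·147527468123 + 4684265897 = 1184904010881 → 53353615748929/1184904010881
APPEND 44: p_11 = 44·53353615748929 + 6642836697628 = 2354201929650504, q_11 = 44·1184904010881 + 147527468123 = 52283303946887 → 2354201929650504/52283303946887

45/1
69658/1547
2021703/44899
52633936/1168921
2423182759/53815265
53353615748929/1184904010881
2354201929650504/52283303946887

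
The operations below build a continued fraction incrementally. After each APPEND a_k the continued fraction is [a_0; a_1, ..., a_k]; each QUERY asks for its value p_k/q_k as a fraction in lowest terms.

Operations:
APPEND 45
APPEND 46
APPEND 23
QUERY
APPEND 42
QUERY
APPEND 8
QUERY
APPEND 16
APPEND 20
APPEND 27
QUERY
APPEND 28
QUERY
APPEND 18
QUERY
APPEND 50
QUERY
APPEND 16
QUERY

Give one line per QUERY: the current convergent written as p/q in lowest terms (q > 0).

APPEND 45: p_0 = 45·1 + 0 = 45, q_0 = 45·0 + 1 = 1 → 45/1
APPEND 46: p_1 = 46·45 + 1 = 2071, q_1 = 46·1 + 0 = 46 → 2071/46
APPEND 23: p_2 = 23·2071 + 45 = 47678, q_2 = 23·46 + 1 = 1059 → 47678/1059
APPEND 42: p_3 = 42·47678 + 2071 = 2004547, q_3 = 42·1059 + 46 = 44524 → 2004547/44524
APPEND 8: p_4 = 8·2004547 + 47678 = 16084054, q_4 = 8·44524 + 1059 = 357251 → 16084054/357251
APPEND 16: p_5 = 16·16084054 + 2004547 = 259349411, q_5 = 16·357251 + 44524 = 5760540 → 259349411/5760540
APPEND 20: p_6 = 20·259349411 + 16084054 = 5203072274, q_6 = 20·5760540 + 357251 = 115568051 → 5203072274/115568051
APPEND 27: p_7 = 27·5203072274 + 259349411 = 140742300809, q_7 = 27·115568051 + 5760540 = 3126097917 → 140742300809/3126097917
APPEND 28: p_8 = 28·140742300809 + 5203072274 = 3945987494926, q_8 = 28·3126097917 + 115568051 = 87646309727 → 3945987494926/87646309727
APPEND 18: p_9 = 18·3945987494926 + 140742300809 = 71168517209477, q_9 = 18·87646309727 + 3126097917 = 1580759673003 → 71168517209477/1580759673003
APPEND 50: p_10 = 50·71168517209477 + 3945987494926 = 3562371847968776, q_10 = 50·1580759673003 + 87646309727 = 79125629959877 → 3562371847968776/79125629959877
APPEND 16: p_11 = 16·3562371847968776 + 71168517209477 = 57069118084709893, q_11 = 16·79125629959877 + 1580759673003 = 1267590839031035 → 57069118084709893/1267590839031035

47678/1059
2004547/44524
16084054/357251
140742300809/3126097917
3945987494926/87646309727
71168517209477/1580759673003
3562371847968776/79125629959877
57069118084709893/1267590839031035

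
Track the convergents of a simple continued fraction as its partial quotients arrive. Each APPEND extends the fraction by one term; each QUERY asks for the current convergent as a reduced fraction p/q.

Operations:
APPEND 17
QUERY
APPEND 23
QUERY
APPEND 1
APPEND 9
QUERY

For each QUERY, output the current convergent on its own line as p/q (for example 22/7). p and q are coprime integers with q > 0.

APPEND 17: p_0 = 17·1 + 0 = 17, q_0 = 17·0 + 1 = 1 → 17/1
APPEND 23: p_1 = 23·17 + 1 = 392, q_1 = 23·1 + 0 = 23 → 392/23
APPEND 1: p_2 = 1·392 + 17 = 409, q_2 = 1·23 + 1 = 24 → 409/24
APPEND 9: p_3 = 9·409 + 392 = 4073, q_3 = 9·24 + 23 = 239 → 4073/239

17/1
392/23
4073/239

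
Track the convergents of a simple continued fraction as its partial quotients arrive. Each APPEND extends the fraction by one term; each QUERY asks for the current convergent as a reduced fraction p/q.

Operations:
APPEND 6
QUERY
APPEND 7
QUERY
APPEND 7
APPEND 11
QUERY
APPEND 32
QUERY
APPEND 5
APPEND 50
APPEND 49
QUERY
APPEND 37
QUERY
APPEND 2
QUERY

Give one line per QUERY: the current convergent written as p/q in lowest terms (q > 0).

6/1
43/7
3420/557
109747/17874
1358709508/221286903
50299969293/8192129635
101958648094/16605546173

APPEND 6: p_0 = 6·1 + 0 = 6, q_0 = 6·0 + 1 = 1 → 6/1
APPEND 7: p_1 = 7·6 + 1 = 43, q_1 = 7·1 + 0 = 7 → 43/7
APPEND 7: p_2 = 7·43 + 6 = 307, q_2 = 7·7 + 1 = 50 → 307/50
APPEND 11: p_3 = 11·307 + 43 = 3420, q_3 = 11·50 + 7 = 557 → 3420/557
APPEND 32: p_4 = 32·3420 + 307 = 109747, q_4 = 32·557 + 50 = 17874 → 109747/17874
APPEND 5: p_5 = 5·109747 + 3420 = 552155, q_5 = 5·17874 + 557 = 89927 → 552155/89927
APPEND 50: p_6 = 50·552155 + 109747 = 27717497, q_6 = 50·89927 + 17874 = 4514224 → 27717497/4514224
APPEND 49: p_7 = 49·27717497 + 552155 = 1358709508, q_7 = 49·4514224 + 89927 = 221286903 → 1358709508/221286903
APPEND 37: p_8 = 37·1358709508 + 27717497 = 50299969293, q_8 = 37·221286903 + 4514224 = 8192129635 → 50299969293/8192129635
APPEND 2: p_9 = 2·50299969293 + 1358709508 = 101958648094, q_9 = 2·8192129635 + 221286903 = 16605546173 → 101958648094/16605546173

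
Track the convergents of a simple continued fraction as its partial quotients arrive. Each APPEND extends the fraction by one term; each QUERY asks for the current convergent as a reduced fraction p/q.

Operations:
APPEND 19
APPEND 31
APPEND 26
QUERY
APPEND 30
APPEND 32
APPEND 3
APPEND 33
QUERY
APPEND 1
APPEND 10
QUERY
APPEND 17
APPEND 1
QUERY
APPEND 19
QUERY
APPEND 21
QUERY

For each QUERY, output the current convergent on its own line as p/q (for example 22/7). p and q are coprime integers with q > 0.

APPEND 19: p_0 = 19·1 + 0 = 19, q_0 = 19·0 + 1 = 1 → 19/1
APPEND 31: p_1 = 31·19 + 1 = 590, q_1 = 31·1 + 0 = 31 → 590/31
APPEND 26: p_2 = 26·590 + 19 = 15359, q_2 = 26·31 + 1 = 807 → 15359/807
APPEND 30: p_3 = 30·15359 + 590 = 461360, q_3 = 30·807 + 31 = 24241 → 461360/24241
APPEND 32: p_4 = 32·461360 + 15359 = 14778879, q_4 = 32·24241 + 807 = 776519 → 14778879/776519
APPEND 3: p_5 = 3·14778879 + 461360 = 44797997, q_5 = 3·776519 + 24241 = 2353798 → 44797997/2353798
APPEND 33: p_6 = 33·44797997 + 14778879 = 1493112780, q_6 = 33·2353798 + 776519 = 78451853 → 1493112780/78451853
APPEND 1: p_7 = 1·1493112780 + 44797997 = 1537910777, q_7 = 1·78451853 + 2353798 = 80805651 → 1537910777/80805651
APPEND 10: p_8 = 10·1537910777 + 1493112780 = 16872220550, q_8 = 10·80805651 + 78451853 = 886508363 → 16872220550/886508363
APPEND 17: p_9 = 17·16872220550 + 1537910777 = 288365660127, q_9 = 17·886508363 + 80805651 = 15151447822 → 288365660127/15151447822
APPEND 1: p_10 = 1·288365660127 + 16872220550 = 305237880677, q_10 = 1·15151447822 + 886508363 = 16037956185 → 305237880677/16037956185
APPEND 19: p_11 = 19·305237880677 + 288365660127 = 6087885392990, q_11 = 19·16037956185 + 15151447822 = 319872615337 → 6087885392990/319872615337
APPEND 21: p_12 = 21·6087885392990 + 305237880677 = 128150831133467, q_12 = 21·319872615337 + 16037956185 = 6733362878262 → 128150831133467/6733362878262

15359/807
1493112780/78451853
16872220550/886508363
305237880677/16037956185
6087885392990/319872615337
128150831133467/6733362878262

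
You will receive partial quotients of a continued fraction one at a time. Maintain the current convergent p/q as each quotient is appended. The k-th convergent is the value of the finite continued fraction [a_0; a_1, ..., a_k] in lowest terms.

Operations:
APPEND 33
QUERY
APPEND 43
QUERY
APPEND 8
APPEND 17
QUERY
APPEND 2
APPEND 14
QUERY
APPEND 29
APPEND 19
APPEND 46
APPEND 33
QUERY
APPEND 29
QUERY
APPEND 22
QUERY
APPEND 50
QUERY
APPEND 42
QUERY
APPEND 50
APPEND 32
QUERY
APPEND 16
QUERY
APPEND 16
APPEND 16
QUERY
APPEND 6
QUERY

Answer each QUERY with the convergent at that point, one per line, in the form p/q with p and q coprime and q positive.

APPEND 33: p_0 = 33·1 + 0 = 33, q_0 = 33·0 + 1 = 1 → 33/1
APPEND 43: p_1 = 43·33 + 1 = 1420, q_1 = 43·1 + 0 = 43 → 1420/43
APPEND 8: p_2 = 8·1420 + 33 = 11393, q_2 = 8·43 + 1 = 345 → 11393/345
APPEND 17: p_3 = 17·11393 + 1420 = 195101, q_3 = 17·345 + 43 = 5908 → 195101/5908
APPEND 2: p_4 = 2·195101 + 11393 = 401595, q_4 = 2·5908 + 345 = 12161 → 401595/12161
APPEND 14: p_5 = 14·401595 + 195101 = 5817431, q_5 = 14·12161 + 5908 = 176162 → 5817431/176162
APPEND 29: p_6 = 29·5817431 + 401595 = 169107094, q_6 = 29·176162 + 12161 = 5120859 → 169107094/5120859
APPEND 19: p_7 = 19·169107094 + 5817431 = 3218852217, q_7 = 19·5120859 + 176162 = 97472483 → 3218852217/97472483
APPEND 46: p_8 = 46·3218852217 + 169107094 = 148236309076, q_8 = 46·97472483 + 5120859 = 4488855077 → 148236309076/4488855077
APPEND 33: p_9 = 33·148236309076 + 3218852217 = 4895017051725, q_9 = 33·4488855077 + 97472483 = 148229690024 → 4895017051725/148229690024
APPEND 29: p_10 = 29·4895017051725 + 148236309076 = 142103730809101, q_10 = 29·148229690024 + 4488855077 = 4303149865773 → 142103730809101/4303149865773
APPEND 22: p_11 = 22·142103730809101 + 4895017051725 = 3131177094851947, q_11 = 22·4303149865773 + 148229690024 = 94817526737030 → 3131177094851947/94817526737030
APPEND 50: p_12 = 50·3131177094851947 + 142103730809101 = 156700958473406451, q_12 = 50·94817526737030 + 4303149865773 = 4745179486717273 → 156700958473406451/4745179486717273
APPEND 42: p_13 = 42·156700958473406451 + 3131177094851947 = 6584571432977922889, q_13 = 42·4745179486717273 + 94817526737030 = 199392355968862496 → 6584571432977922889/199392355968862496
APPEND 50: p_14 = 50·6584571432977922889 + 156700958473406451 = 329385272607369550901, q_14 = 50·199392355968862496 + 4745179486717273 = 9974362977929842073 → 329385272607369550901/9974362977929842073
APPEND 32: p_15 = 32·329385272607369550901 + 6584571432977922889 = 10546913294868803551721, q_15 = 32·9974362977929842073 + 199392355968862496 = 319379007649723808832 → 10546913294868803551721/319379007649723808832
APPEND 16: p_16 = 16·10546913294868803551721 + 329385272607369550901 = 169079997990508226378437, q_16 = 16·319379007649723808832 + 9974362977929842073 = 5120038485373510783385 → 169079997990508226378437/5120038485373510783385
APPEND 16: p_17 = 16·169079997990508226378437 + 10546913294868803551721 = 2715826881143000425606713, q_17 = 16·5120038485373510783385 + 319379007649723808832 = 82239994773625896342992 → 2715826881143000425606713/82239994773625896342992
APPEND 16: p_18 = 16·2715826881143000425606713 + 169079997990508226378437 = 43622310096278515036085845, q_18 = 16·82239994773625896342992 + 5120038485373510783385 = 1320959954863387852271257 → 43622310096278515036085845/1320959954863387852271257
APPEND 6: p_19 = 6·43622310096278515036085845 + 2715826881143000425606713 = 264449687458814090642121783, q_19 = 6·1320959954863387852271257 + 82239994773625896342992 = 8007999723953953009970534 → 264449687458814090642121783/8007999723953953009970534

33/1
1420/43
195101/5908
5817431/176162
4895017051725/148229690024
142103730809101/4303149865773
3131177094851947/94817526737030
156700958473406451/4745179486717273
6584571432977922889/199392355968862496
10546913294868803551721/319379007649723808832
169079997990508226378437/5120038485373510783385
43622310096278515036085845/1320959954863387852271257
264449687458814090642121783/8007999723953953009970534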